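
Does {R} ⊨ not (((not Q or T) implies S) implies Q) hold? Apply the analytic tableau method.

No

Initial set: {R; not not (((not Q or T) implies S) implies Q)}.
not not (((not Q or T) implies S) implies Q): β-rule — branch into not ((not Q or T) implies S)  //  Q.
  branch 1 (add not ((not Q or T) implies S)):
    not ((not Q or T) implies S): α-rule — add (not Q or T), not S.
    (not Q or T): β-rule — branch into not Q  //  T.
      branch 1.1 (add not Q):
        ○ open, literals {Q=0, R=1, S=0}.
      branch 1.2 (add T):
        ○ open, literals {R=1, S=0, T=1}.
  branch 2 (add Q):
    ○ open, literals {Q=1, R=1}.
0 branches closed, 3 open.
An open branch gives a countermodel: Q=0, R=1, S=0 (unmentioned atoms arbitrary); the premises hold there but the conclusion fails.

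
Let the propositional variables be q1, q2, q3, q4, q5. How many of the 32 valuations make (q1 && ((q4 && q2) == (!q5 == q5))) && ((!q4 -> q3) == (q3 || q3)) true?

Initial set: {((q1 && ((q4 && q2) == (!q5 == q5))) && ((!q4 -> q3) == (q3 || q3)))}.
((q1 && ((q4 && q2) == (!q5 == q5))) && ((!q4 -> q3) == (q3 || q3))): α-rule — add (q1 && ((q4 && q2) == (!q5 == q5))), ((!q4 -> q3) == (q3 || q3)).
(q1 && ((q4 && q2) == (!q5 == q5))): α-rule — add q1, ((q4 && q2) == (!q5 == q5)).
((!q4 -> q3) == (q3 || q3)): β-rule — branch into (!q4 -> q3), (q3 || q3)  //  !(!q4 -> q3), !(q3 || q3).
  branch 1 (add (!q4 -> q3), (q3 || q3)):
    ((q4 && q2) == (!q5 == q5)): β-rule — branch into (q4 && q2), (!q5 == q5)  //  !(q4 && q2), !(!q5 == q5).
      branch 1.1 (add (q4 && q2), (!q5 == q5)):
        (q4 && q2): α-rule — add q4, q2.
        (!q4 -> q3): β-rule — branch into !!q4  //  q3.
          branch 1.1.1 (add !!q4):
            (q3 || q3): β-rule — branch into q3  //  q3.
              branch 1.1.1.1 (add q3):
                (!q5 == q5): β-rule — branch into !q5, q5  //  !!q5, !q5.
                  branch 1.1.1.1.1 (add !q5, q5):
                    × closes — contains both q5 and !q5.
                  branch 1.1.1.1.2 (add !!q5, !q5):
                    × closes — contains both q5 and !q5.
              branch 1.1.1.2 (add q3):
                (!q5 == q5): β-rule — branch into !q5, q5  //  !!q5, !q5.
                  branch 1.1.1.2.1 (add !q5, q5):
                    × closes — contains both q5 and !q5.
                  branch 1.1.1.2.2 (add !!q5, !q5):
                    × closes — contains both q5 and !q5.
          branch 1.1.2 (add q3):
            (q3 || q3): β-rule — branch into q3  //  q3.
              branch 1.1.2.1 (add q3):
                (!q5 == q5): β-rule — branch into !q5, q5  //  !!q5, !q5.
                  branch 1.1.2.1.1 (add !q5, q5):
                    × closes — contains both q5 and !q5.
                  branch 1.1.2.1.2 (add !!q5, !q5):
                    × closes — contains both q5 and !q5.
              branch 1.1.2.2 (add q3):
                (!q5 == q5): β-rule — branch into !q5, q5  //  !!q5, !q5.
                  branch 1.1.2.2.1 (add !q5, q5):
                    × closes — contains both q5 and !q5.
                  branch 1.1.2.2.2 (add !!q5, !q5):
                    × closes — contains both q5 and !q5.
      branch 1.2 (add !(q4 && q2), !(!q5 == q5)):
        (!q4 -> q3): β-rule — branch into !!q4  //  q3.
          branch 1.2.1 (add !!q4):
            (q3 || q3): β-rule — branch into q3  //  q3.
              branch 1.2.1.1 (add q3):
                !(q4 && q2): β-rule — branch into !q4  //  !q2.
                  branch 1.2.1.1.1 (add !q4):
                    × closes — contains both q4 and !q4.
                  branch 1.2.1.1.2 (add !q2):
                    !(!q5 == q5): β-rule — branch into !q5, !q5  //  !!q5, q5.
                      branch 1.2.1.1.2.1 (add !q5, !q5):
                        ○ open, literals {q1=1, q2=0, q3=1, q4=1, q5=0}.
                      branch 1.2.1.1.2.2 (add !!q5, q5):
                        ○ open, literals {q1=1, q2=0, q3=1, q4=1, q5=1}.
              branch 1.2.1.2 (add q3):
                !(q4 && q2): β-rule — branch into !q4  //  !q2.
                  branch 1.2.1.2.1 (add !q4):
                    × closes — contains both q4 and !q4.
                  branch 1.2.1.2.2 (add !q2):
                    !(!q5 == q5): β-rule — branch into !q5, !q5  //  !!q5, q5.
                      branch 1.2.1.2.2.1 (add !q5, !q5):
                        ○ open, literals {q1=1, q2=0, q3=1, q4=1, q5=0}.
                      branch 1.2.1.2.2.2 (add !!q5, q5):
                        ○ open, literals {q1=1, q2=0, q3=1, q4=1, q5=1}.
          branch 1.2.2 (add q3):
            (q3 || q3): β-rule — branch into q3  //  q3.
              branch 1.2.2.1 (add q3):
                !(q4 && q2): β-rule — branch into !q4  //  !q2.
                  branch 1.2.2.1.1 (add !q4):
                    !(!q5 == q5): β-rule — branch into !q5, !q5  //  !!q5, q5.
                      branch 1.2.2.1.1.1 (add !q5, !q5):
                        ○ open, literals {q1=1, q3=1, q4=0, q5=0}.
                      branch 1.2.2.1.1.2 (add !!q5, q5):
                        ○ open, literals {q1=1, q3=1, q4=0, q5=1}.
                  branch 1.2.2.1.2 (add !q2):
                    !(!q5 == q5): β-rule — branch into !q5, !q5  //  !!q5, q5.
                      branch 1.2.2.1.2.1 (add !q5, !q5):
                        ○ open, literals {q1=1, q2=0, q3=1, q5=0}.
                      branch 1.2.2.1.2.2 (add !!q5, q5):
                        ○ open, literals {q1=1, q2=0, q3=1, q5=1}.
              branch 1.2.2.2 (add q3):
                !(q4 && q2): β-rule — branch into !q4  //  !q2.
                  branch 1.2.2.2.1 (add !q4):
                    !(!q5 == q5): β-rule — branch into !q5, !q5  //  !!q5, q5.
                      branch 1.2.2.2.1.1 (add !q5, !q5):
                        ○ open, literals {q1=1, q3=1, q4=0, q5=0}.
                      branch 1.2.2.2.1.2 (add !!q5, q5):
                        ○ open, literals {q1=1, q3=1, q4=0, q5=1}.
                  branch 1.2.2.2.2 (add !q2):
                    !(!q5 == q5): β-rule — branch into !q5, !q5  //  !!q5, q5.
                      branch 1.2.2.2.2.1 (add !q5, !q5):
                        ○ open, literals {q1=1, q2=0, q3=1, q5=0}.
                      branch 1.2.2.2.2.2 (add !!q5, q5):
                        ○ open, literals {q1=1, q2=0, q3=1, q5=1}.
  branch 2 (add !(!q4 -> q3), !(q3 || q3)):
    !(!q4 -> q3): α-rule — add !q4, !q3.
    !(q3 || q3): α-rule — add !q3, !q3.
    ((q4 && q2) == (!q5 == q5)): β-rule — branch into (q4 && q2), (!q5 == q5)  //  !(q4 && q2), !(!q5 == q5).
      branch 2.1 (add (q4 && q2), (!q5 == q5)):
        (q4 && q2): α-rule — add q4, q2.
        × closes — contains both q4 and !q4.
      branch 2.2 (add !(q4 && q2), !(!q5 == q5)):
        !(q4 && q2): β-rule — branch into !q4  //  !q2.
          branch 2.2.1 (add !q4):
            !(!q5 == q5): β-rule — branch into !q5, !q5  //  !!q5, q5.
              branch 2.2.1.1 (add !q5, !q5):
                ○ open, literals {q1=1, q3=0, q4=0, q5=0}.
              branch 2.2.1.2 (add !!q5, q5):
                ○ open, literals {q1=1, q3=0, q4=0, q5=1}.
          branch 2.2.2 (add !q2):
            !(!q5 == q5): β-rule — branch into !q5, !q5  //  !!q5, q5.
              branch 2.2.2.1 (add !q5, !q5):
                ○ open, literals {q1=1, q2=0, q3=0, q4=0, q5=0}.
              branch 2.2.2.2 (add !!q5, q5):
                ○ open, literals {q1=1, q2=0, q3=0, q4=0, q5=1}.
11 branches closed, 16 open.
Each open branch fixes some atoms; the unmentioned ones are free. Counting distinct full assignments: branch {q1=1, q2=0, q3=1, q4=1, q5=0} (none free) contributes 1 new; branch {q1=1, q2=0, q3=1, q4=1, q5=1} (none free) contributes 1 new; branch {q1=1, q2=0, q3=1, q4=1, q5=0} (none free) contributes 0 new; branch {q1=1, q2=0, q3=1, q4=1, q5=1} (none free) contributes 0 new; branch {q1=1, q3=1, q4=0, q5=0} (q2) contributes 2 new; branch {q1=1, q3=1, q4=0, q5=1} (q2) contributes 2 new; branch {q1=1, q2=0, q3=1, q5=0} (q4) contributes 0 new; branch {q1=1, q2=0, q3=1, q5=1} (q4) contributes 0 new; branch {q1=1, q3=1, q4=0, q5=0} (q2) contributes 0 new; branch {q1=1, q3=1, q4=0, q5=1} (q2) contributes 0 new; branch {q1=1, q2=0, q3=1, q5=0} (q4) contributes 0 new; branch {q1=1, q2=0, q3=1, q5=1} (q4) contributes 0 new; branch {q1=1, q3=0, q4=0, q5=0} (q2) contributes 2 new; branch {q1=1, q3=0, q4=0, q5=1} (q2) contributes 2 new; branch {q1=1, q2=0, q3=0, q4=0, q5=0} (none free) contributes 0 new; branch {q1=1, q2=0, q3=0, q4=0, q5=1} (none free) contributes 0 new. Total: 10.

10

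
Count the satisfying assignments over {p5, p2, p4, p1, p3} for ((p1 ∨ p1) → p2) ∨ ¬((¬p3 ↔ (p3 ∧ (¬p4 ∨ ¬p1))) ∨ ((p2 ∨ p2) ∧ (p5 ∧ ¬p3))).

Initial set: {(((p1 ∨ p1) → p2) ∨ ¬((¬p3 ↔ (p3 ∧ (¬p4 ∨ ¬p1))) ∨ ((p2 ∨ p2) ∧ (p5 ∧ ¬p3))))}.
(((p1 ∨ p1) → p2) ∨ ¬((¬p3 ↔ (p3 ∧ (¬p4 ∨ ¬p1))) ∨ ((p2 ∨ p2) ∧ (p5 ∧ ¬p3)))): β-rule — branch into ((p1 ∨ p1) → p2)  //  ¬((¬p3 ↔ (p3 ∧ (¬p4 ∨ ¬p1))) ∨ ((p2 ∨ p2) ∧ (p5 ∧ ¬p3))).
  branch 1 (add ((p1 ∨ p1) → p2)):
    ((p1 ∨ p1) → p2): β-rule — branch into ¬(p1 ∨ p1)  //  p2.
      branch 1.1 (add ¬(p1 ∨ p1)):
        ¬(p1 ∨ p1): α-rule — add ¬p1, ¬p1.
        ○ open, literals {p1=F}.
      branch 1.2 (add p2):
        ○ open, literals {p2=T}.
  branch 2 (add ¬((¬p3 ↔ (p3 ∧ (¬p4 ∨ ¬p1))) ∨ ((p2 ∨ p2) ∧ (p5 ∧ ¬p3)))):
    ¬((¬p3 ↔ (p3 ∧ (¬p4 ∨ ¬p1))) ∨ ((p2 ∨ p2) ∧ (p5 ∧ ¬p3))): α-rule — add ¬(¬p3 ↔ (p3 ∧ (¬p4 ∨ ¬p1))), ¬((p2 ∨ p2) ∧ (p5 ∧ ¬p3)).
    ¬(¬p3 ↔ (p3 ∧ (¬p4 ∨ ¬p1))): β-rule — branch into ¬p3, ¬(p3 ∧ (¬p4 ∨ ¬p1))  //  ¬¬p3, (p3 ∧ (¬p4 ∨ ¬p1)).
      branch 2.1 (add ¬p3, ¬(p3 ∧ (¬p4 ∨ ¬p1))):
        ¬((p2 ∨ p2) ∧ (p5 ∧ ¬p3)): β-rule — branch into ¬(p2 ∨ p2)  //  ¬(p5 ∧ ¬p3).
          branch 2.1.1 (add ¬(p2 ∨ p2)):
            ¬(p2 ∨ p2): α-rule — add ¬p2, ¬p2.
            ¬(p3 ∧ (¬p4 ∨ ¬p1)): β-rule — branch into ¬p3  //  ¬(¬p4 ∨ ¬p1).
              branch 2.1.1.1 (add ¬p3):
                ○ open, literals {p2=F, p3=F}.
              branch 2.1.1.2 (add ¬(¬p4 ∨ ¬p1)):
                ¬(¬p4 ∨ ¬p1): α-rule — add ¬¬p4, ¬¬p1.
                ○ open, literals {p1=T, p2=F, p3=F, p4=T}.
          branch 2.1.2 (add ¬(p5 ∧ ¬p3)):
            ¬(p3 ∧ (¬p4 ∨ ¬p1)): β-rule — branch into ¬p3  //  ¬(¬p4 ∨ ¬p1).
              branch 2.1.2.1 (add ¬p3):
                ¬(p5 ∧ ¬p3): β-rule — branch into ¬p5  //  ¬¬p3.
                  branch 2.1.2.1.1 (add ¬p5):
                    ○ open, literals {p3=F, p5=F}.
                  branch 2.1.2.1.2 (add ¬¬p3):
                    × closes — contains both p3 and ¬p3.
              branch 2.1.2.2 (add ¬(¬p4 ∨ ¬p1)):
                ¬(¬p4 ∨ ¬p1): α-rule — add ¬¬p4, ¬¬p1.
                ¬(p5 ∧ ¬p3): β-rule — branch into ¬p5  //  ¬¬p3.
                  branch 2.1.2.2.1 (add ¬p5):
                    ○ open, literals {p1=T, p3=F, p4=T, p5=F}.
                  branch 2.1.2.2.2 (add ¬¬p3):
                    × closes — contains both p3 and ¬p3.
      branch 2.2 (add ¬¬p3, (p3 ∧ (¬p4 ∨ ¬p1))):
        (p3 ∧ (¬p4 ∨ ¬p1)): α-rule — add p3, (¬p4 ∨ ¬p1).
        ¬((p2 ∨ p2) ∧ (p5 ∧ ¬p3)): β-rule — branch into ¬(p2 ∨ p2)  //  ¬(p5 ∧ ¬p3).
          branch 2.2.1 (add ¬(p2 ∨ p2)):
            ¬(p2 ∨ p2): α-rule — add ¬p2, ¬p2.
            (¬p4 ∨ ¬p1): β-rule — branch into ¬p4  //  ¬p1.
              branch 2.2.1.1 (add ¬p4):
                ○ open, literals {p2=F, p3=T, p4=F}.
              branch 2.2.1.2 (add ¬p1):
                ○ open, literals {p1=F, p2=F, p3=T}.
          branch 2.2.2 (add ¬(p5 ∧ ¬p3)):
            (¬p4 ∨ ¬p1): β-rule — branch into ¬p4  //  ¬p1.
              branch 2.2.2.1 (add ¬p4):
                ¬(p5 ∧ ¬p3): β-rule — branch into ¬p5  //  ¬¬p3.
                  branch 2.2.2.1.1 (add ¬p5):
                    ○ open, literals {p3=T, p4=F, p5=F}.
                  branch 2.2.2.1.2 (add ¬¬p3):
                    ○ open, literals {p3=T, p4=F}.
              branch 2.2.2.2 (add ¬p1):
                ¬(p5 ∧ ¬p3): β-rule — branch into ¬p5  //  ¬¬p3.
                  branch 2.2.2.2.1 (add ¬p5):
                    ○ open, literals {p1=F, p3=T, p5=F}.
                  branch 2.2.2.2.2 (add ¬¬p3):
                    ○ open, literals {p1=F, p3=T}.
2 branches closed, 12 open.
Each open branch fixes some atoms; the unmentioned ones are free. Counting distinct full assignments: branch {p1=F} (p5, p2, p4, p3) contributes 16 new; branch {p2=T} (p5, p4, p1, p3) contributes 8 new; branch {p2=F, p3=F} (p5, p4, p1) contributes 4 new; branch {p1=T, p2=F, p3=F, p4=T} (p5) contributes 0 new; branch {p3=F, p5=F} (p2, p4, p1) contributes 0 new; branch {p1=T, p3=F, p4=T, p5=F} (p2) contributes 0 new; branch {p2=F, p3=T, p4=F} (p5, p1) contributes 2 new; branch {p1=F, p2=F, p3=T} (p5, p4) contributes 0 new; branch {p3=T, p4=F, p5=F} (p2, p1) contributes 0 new; branch {p3=T, p4=F} (p5, p2, p1) contributes 0 new; branch {p1=F, p3=T, p5=F} (p2, p4) contributes 0 new; branch {p1=F, p3=T} (p5, p2, p4) contributes 0 new. Total: 30.

30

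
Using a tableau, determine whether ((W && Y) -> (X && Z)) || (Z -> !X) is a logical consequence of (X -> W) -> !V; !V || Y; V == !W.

Yes

Initial set: {((X -> W) -> !V); (!V || Y); (V == !W); !(((W && Y) -> (X && Z)) || (Z -> !X))}.
!(((W && Y) -> (X && Z)) || (Z -> !X)): α-rule — add !((W && Y) -> (X && Z)), !(Z -> !X).
!((W && Y) -> (X && Z)): α-rule — add (W && Y), !(X && Z).
!(Z -> !X): α-rule — add Z, !!X.
(W && Y): α-rule — add W, Y.
((X -> W) -> !V): β-rule — branch into !(X -> W)  //  !V.
  branch 1 (add !(X -> W)):
    !(X -> W): α-rule — add X, !W.
    × closes — contains both W and !W.
  branch 2 (add !V):
    (!V || Y): β-rule — branch into !V  //  Y.
      branch 2.1 (add !V):
        (V == !W): β-rule — branch into V, !W  //  !V, !!W.
          branch 2.1.1 (add V, !W):
            × closes — contains both V and !V.
          branch 2.1.2 (add !V, !!W):
            !(X && Z): β-rule — branch into !X  //  !Z.
              branch 2.1.2.1 (add !X):
                × closes — contains both X and !X.
              branch 2.1.2.2 (add !Z):
                × closes — contains both Z and !Z.
      branch 2.2 (add Y):
        (V == !W): β-rule — branch into V, !W  //  !V, !!W.
          branch 2.2.1 (add V, !W):
            × closes — contains both V and !V.
          branch 2.2.2 (add !V, !!W):
            !(X && Z): β-rule — branch into !X  //  !Z.
              branch 2.2.2.1 (add !X):
                × closes — contains both X and !X.
              branch 2.2.2.2 (add !Z):
                × closes — contains both Z and !Z.
All 7 branches close.
Every branch closed, so the premises entail the conclusion.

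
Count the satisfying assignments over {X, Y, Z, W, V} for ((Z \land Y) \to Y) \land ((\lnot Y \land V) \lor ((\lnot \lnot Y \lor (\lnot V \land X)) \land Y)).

Initial set: {(((Z \land Y) \to Y) \land ((\lnot Y \land V) \lor ((\lnot \lnot Y \lor (\lnot V \land X)) \land Y)))}.
(((Z \land Y) \to Y) \land ((\lnot Y \land V) \lor ((\lnot \lnot Y \lor (\lnot V \land X)) \land Y))): α-rule — add ((Z \land Y) \to Y), ((\lnot Y \land V) \lor ((\lnot \lnot Y \lor (\lnot V \land X)) \land Y)).
((Z \land Y) \to Y): β-rule — branch into \lnot (Z \land Y)  //  Y.
  branch 1 (add \lnot (Z \land Y)):
    ((\lnot Y \land V) \lor ((\lnot \lnot Y \lor (\lnot V \land X)) \land Y)): β-rule — branch into (\lnot Y \land V)  //  ((\lnot \lnot Y \lor (\lnot V \land X)) \land Y).
      branch 1.1 (add (\lnot Y \land V)):
        (\lnot Y \land V): α-rule — add \lnot Y, V.
        \lnot (Z \land Y): β-rule — branch into \lnot Z  //  \lnot Y.
          branch 1.1.1 (add \lnot Z):
            ○ open, literals {V=1, Y=0, Z=0}.
          branch 1.1.2 (add \lnot Y):
            ○ open, literals {V=1, Y=0}.
      branch 1.2 (add ((\lnot \lnot Y \lor (\lnot V \land X)) \land Y)):
        ((\lnot \lnot Y \lor (\lnot V \land X)) \land Y): α-rule — add (\lnot \lnot Y \lor (\lnot V \land X)), Y.
        \lnot (Z \land Y): β-rule — branch into \lnot Z  //  \lnot Y.
          branch 1.2.1 (add \lnot Z):
            (\lnot \lnot Y \lor (\lnot V \land X)): β-rule — branch into \lnot \lnot Y  //  (\lnot V \land X).
              branch 1.2.1.1 (add \lnot \lnot Y):
                \lnot \lnot Y: drop double negation, giving Y.
                ○ open, literals {Y=1, Z=0}.
              branch 1.2.1.2 (add (\lnot V \land X)):
                (\lnot V \land X): α-rule — add \lnot V, X.
                ○ open, literals {V=0, X=1, Y=1, Z=0}.
          branch 1.2.2 (add \lnot Y):
            × closes — contains both Y and \lnot Y.
  branch 2 (add Y):
    ((\lnot Y \land V) \lor ((\lnot \lnot Y \lor (\lnot V \land X)) \land Y)): β-rule — branch into (\lnot Y \land V)  //  ((\lnot \lnot Y \lor (\lnot V \land X)) \land Y).
      branch 2.1 (add (\lnot Y \land V)):
        (\lnot Y \land V): α-rule — add \lnot Y, V.
        × closes — contains both Y and \lnot Y.
      branch 2.2 (add ((\lnot \lnot Y \lor (\lnot V \land X)) \land Y)):
        ((\lnot \lnot Y \lor (\lnot V \land X)) \land Y): α-rule — add (\lnot \lnot Y \lor (\lnot V \land X)), Y.
        (\lnot \lnot Y \lor (\lnot V \land X)): β-rule — branch into \lnot \lnot Y  //  (\lnot V \land X).
          branch 2.2.1 (add \lnot \lnot Y):
            \lnot \lnot Y: drop double negation, giving Y.
            ○ open, literals {Y=1}.
          branch 2.2.2 (add (\lnot V \land X)):
            (\lnot V \land X): α-rule — add \lnot V, X.
            ○ open, literals {V=0, X=1, Y=1}.
2 branches closed, 6 open.
Each open branch fixes some atoms; the unmentioned ones are free. Counting distinct full assignments: branch {V=1, Y=0, Z=0} (X, W) contributes 4 new; branch {V=1, Y=0} (X, Z, W) contributes 4 new; branch {Y=1, Z=0} (X, W, V) contributes 8 new; branch {V=0, X=1, Y=1, Z=0} (W) contributes 0 new; branch {Y=1} (X, Z, W, V) contributes 8 new; branch {V=0, X=1, Y=1} (Z, W) contributes 0 new. Total: 24.

24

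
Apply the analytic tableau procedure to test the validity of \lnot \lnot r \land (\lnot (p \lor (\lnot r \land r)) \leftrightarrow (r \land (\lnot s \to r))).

Not valid

Assume the negation and expand:
Initial set: {\lnot (\lnot \lnot r \land (\lnot (p \lor (\lnot r \land r)) \leftrightarrow (r \land (\lnot s \to r))))}.
\lnot (\lnot \lnot r \land (\lnot (p \lor (\lnot r \land r)) \leftrightarrow (r \land (\lnot s \to r)))): β-rule — branch into \lnot \lnot \lnot r  //  \lnot (\lnot (p \lor (\lnot r \land r)) \leftrightarrow (r \land (\lnot s \to r))).
  branch 1 (add \lnot \lnot \lnot r):
    \lnot \lnot \lnot r: drop double negation, giving \lnot r.
    ○ open, literals {r=false}.
  branch 2 (add \lnot (\lnot (p \lor (\lnot r \land r)) \leftrightarrow (r \land (\lnot s \to r)))):
    \lnot (\lnot (p \lor (\lnot r \land r)) \leftrightarrow (r \land (\lnot s \to r))): β-rule — branch into \lnot (p \lor (\lnot r \land r)), \lnot (r \land (\lnot s \to r))  //  \lnot \lnot (p \lor (\lnot r \land r)), (r \land (\lnot s \to r)).
      branch 2.1 (add \lnot (p \lor (\lnot r \land r)), \lnot (r \land (\lnot s \to r))):
        \lnot (p \lor (\lnot r \land r)): α-rule — add \lnot p, \lnot (\lnot r \land r).
        \lnot (r \land (\lnot s \to r)): β-rule — branch into \lnot r  //  \lnot (\lnot s \to r).
          branch 2.1.1 (add \lnot r):
            \lnot (\lnot r \land r): β-rule — branch into \lnot \lnot r  //  \lnot r.
              branch 2.1.1.1 (add \lnot \lnot r):
                × closes — contains both r and \lnot r.
              branch 2.1.1.2 (add \lnot r):
                ○ open, literals {p=false, r=false}.
          branch 2.1.2 (add \lnot (\lnot s \to r)):
            \lnot (\lnot s \to r): α-rule — add \lnot s, \lnot r.
            \lnot (\lnot r \land r): β-rule — branch into \lnot \lnot r  //  \lnot r.
              branch 2.1.2.1 (add \lnot \lnot r):
                × closes — contains both r and \lnot r.
              branch 2.1.2.2 (add \lnot r):
                ○ open, literals {p=false, r=false, s=false}.
      branch 2.2 (add \lnot \lnot (p \lor (\lnot r \land r)), (r \land (\lnot s \to r))):
        (r \land (\lnot s \to r)): α-rule — add r, (\lnot s \to r).
        \lnot \lnot (p \lor (\lnot r \land r)): β-rule — branch into p  //  (\lnot r \land r).
          branch 2.2.1 (add p):
            (\lnot s \to r): β-rule — branch into \lnot \lnot s  //  r.
              branch 2.2.1.1 (add \lnot \lnot s):
                ○ open, literals {p=true, r=true, s=true}.
              branch 2.2.1.2 (add r):
                ○ open, literals {p=true, r=true}.
          branch 2.2.2 (add (\lnot r \land r)):
            (\lnot r \land r): α-rule — add \lnot r, r.
            × closes — contains both r and \lnot r.
3 branches closed, 5 open.
An open branch gives a countermodel: r=false (unmentioned atoms arbitrary); under it the original formula is false.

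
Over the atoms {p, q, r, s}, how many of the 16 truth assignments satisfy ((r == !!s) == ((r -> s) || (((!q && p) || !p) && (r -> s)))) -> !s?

12

Initial set: {T (((r == !!s) == ((r -> s) || (((!q && p) || !p) && (r -> s)))) -> !s)}.
T (((r == !!s) == ((r -> s) || (((!q && p) || !p) && (r -> s)))) -> !s): β-rule — branch into F ((r == !!s) == ((r -> s) || (((!q && p) || !p) && (r -> s))))  //  T !s.
  branch 1 (add F ((r == !!s) == ((r -> s) || (((!q && p) || !p) && (r -> s))))):
    F ((r == !!s) == ((r -> s) || (((!q && p) || !p) && (r -> s)))): β-rule — branch into T (r == !!s), F ((r -> s) || (((!q && p) || !p) && (r -> s)))  //  F (r == !!s), T ((r -> s) || (((!q && p) || !p) && (r -> s))).
      branch 1.1 (add T (r == !!s), F ((r -> s) || (((!q && p) || !p) && (r -> s)))):
        F ((r -> s) || (((!q && p) || !p) && (r -> s))): α-rule — add F (r -> s), F (((!q && p) || !p) && (r -> s)).
        F (r -> s): α-rule — add T r, F s.
        T (r == !!s): β-rule — branch into T r, T !!s  //  F r, F !!s.
          branch 1.1.1 (add T r, T !!s):
            T !!s: drop double negation, giving T s.
            × closes — contains both s and !s.
          branch 1.1.2 (add F r, F !!s):
            × closes — contains both r and !r.
      branch 1.2 (add F (r == !!s), T ((r -> s) || (((!q && p) || !p) && (r -> s)))):
        F (r == !!s): β-rule — branch into T r, F !!s  //  F r, T !!s.
          branch 1.2.1 (add T r, F !!s):
            F !!s: drop double negation, giving F s.
            T ((r -> s) || (((!q && p) || !p) && (r -> s))): β-rule — branch into T (r -> s)  //  T (((!q && p) || !p) && (r -> s)).
              branch 1.2.1.1 (add T (r -> s)):
                T (r -> s): β-rule — branch into F r  //  T s.
                  branch 1.2.1.1.1 (add F r):
                    × closes — contains both r and !r.
                  branch 1.2.1.1.2 (add T s):
                    × closes — contains both s and !s.
              branch 1.2.1.2 (add T (((!q && p) || !p) && (r -> s))):
                T (((!q && p) || !p) && (r -> s)): α-rule — add T ((!q && p) || !p), T (r -> s).
                T ((!q && p) || !p): β-rule — branch into T (!q && p)  //  T !p.
                  branch 1.2.1.2.1 (add T (!q && p)):
                    T (!q && p): α-rule — add T !q, T p.
                    T (r -> s): β-rule — branch into F r  //  T s.
                      branch 1.2.1.2.1.1 (add F r):
                        × closes — contains both r and !r.
                      branch 1.2.1.2.1.2 (add T s):
                        × closes — contains both s and !s.
                  branch 1.2.1.2.2 (add T !p):
                    T (r -> s): β-rule — branch into F r  //  T s.
                      branch 1.2.1.2.2.1 (add F r):
                        × closes — contains both r and !r.
                      branch 1.2.1.2.2.2 (add T s):
                        × closes — contains both s and !s.
          branch 1.2.2 (add F r, T !!s):
            T !!s: drop double negation, giving T s.
            T ((r -> s) || (((!q && p) || !p) && (r -> s))): β-rule — branch into T (r -> s)  //  T (((!q && p) || !p) && (r -> s)).
              branch 1.2.2.1 (add T (r -> s)):
                T (r -> s): β-rule — branch into F r  //  T s.
                  branch 1.2.2.1.1 (add F r):
                    ○ open, literals {r=F, s=T}.
                  branch 1.2.2.1.2 (add T s):
                    ○ open, literals {r=F, s=T}.
              branch 1.2.2.2 (add T (((!q && p) || !p) && (r -> s))):
                T (((!q && p) || !p) && (r -> s)): α-rule — add T ((!q && p) || !p), T (r -> s).
                T ((!q && p) || !p): β-rule — branch into T (!q && p)  //  T !p.
                  branch 1.2.2.2.1 (add T (!q && p)):
                    T (!q && p): α-rule — add T !q, T p.
                    T (r -> s): β-rule — branch into F r  //  T s.
                      branch 1.2.2.2.1.1 (add F r):
                        ○ open, literals {p=T, q=F, r=F, s=T}.
                      branch 1.2.2.2.1.2 (add T s):
                        ○ open, literals {p=T, q=F, r=F, s=T}.
                  branch 1.2.2.2.2 (add T !p):
                    T (r -> s): β-rule — branch into F r  //  T s.
                      branch 1.2.2.2.2.1 (add F r):
                        ○ open, literals {p=F, r=F, s=T}.
                      branch 1.2.2.2.2.2 (add T s):
                        ○ open, literals {p=F, r=F, s=T}.
  branch 2 (add T !s):
    ○ open, literals {s=F}.
8 branches closed, 7 open.
Each open branch fixes some atoms; the unmentioned ones are free. Counting distinct full assignments: branch {r=F, s=T} (p, q) contributes 4 new; branch {r=F, s=T} (p, q) contributes 0 new; branch {p=T, q=F, r=F, s=T} (none free) contributes 0 new; branch {p=T, q=F, r=F, s=T} (none free) contributes 0 new; branch {p=F, r=F, s=T} (q) contributes 0 new; branch {p=F, r=F, s=T} (q) contributes 0 new; branch {s=F} (p, q, r) contributes 8 new. Total: 12.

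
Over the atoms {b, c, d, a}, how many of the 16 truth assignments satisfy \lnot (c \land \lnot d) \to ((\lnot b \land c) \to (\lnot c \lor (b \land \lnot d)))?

14

Initial set: {T (\lnot (c \land \lnot d) \to ((\lnot b \land c) \to (\lnot c \lor (b \land \lnot d))))}.
T (\lnot (c \land \lnot d) \to ((\lnot b \land c) \to (\lnot c \lor (b \land \lnot d)))): β-rule — branch into F \lnot (c \land \lnot d)  //  T ((\lnot b \land c) \to (\lnot c \lor (b \land \lnot d))).
  branch 1 (add F \lnot (c \land \lnot d)):
    F \lnot (c \land \lnot d): α-rule — add T c, T \lnot d.
    ○ open, literals {c=1, d=0}.
  branch 2 (add T ((\lnot b \land c) \to (\lnot c \lor (b \land \lnot d)))):
    T ((\lnot b \land c) \to (\lnot c \lor (b \land \lnot d))): β-rule — branch into F (\lnot b \land c)  //  T (\lnot c \lor (b \land \lnot d)).
      branch 2.1 (add F (\lnot b \land c)):
        F (\lnot b \land c): β-rule — branch into F \lnot b  //  F c.
          branch 2.1.1 (add F \lnot b):
            ○ open, literals {b=1}.
          branch 2.1.2 (add F c):
            ○ open, literals {c=0}.
      branch 2.2 (add T (\lnot c \lor (b \land \lnot d))):
        T (\lnot c \lor (b \land \lnot d)): β-rule — branch into T \lnot c  //  T (b \land \lnot d).
          branch 2.2.1 (add T \lnot c):
            ○ open, literals {c=0}.
          branch 2.2.2 (add T (b \land \lnot d)):
            T (b \land \lnot d): α-rule — add T b, T \lnot d.
            ○ open, literals {b=1, d=0}.
0 branches closed, 5 open.
Each open branch fixes some atoms; the unmentioned ones are free. Counting distinct full assignments: branch {c=1, d=0} (b, a) contributes 4 new; branch {b=1} (c, d, a) contributes 6 new; branch {c=0} (b, d, a) contributes 4 new; branch {c=0} (b, d, a) contributes 0 new; branch {b=1, d=0} (c, a) contributes 0 new. Total: 14.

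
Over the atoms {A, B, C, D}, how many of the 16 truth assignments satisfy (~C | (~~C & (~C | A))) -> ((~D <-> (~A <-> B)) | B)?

Initial set: {((~C | (~~C & (~C | A))) -> ((~D <-> (~A <-> B)) | B))}.
((~C | (~~C & (~C | A))) -> ((~D <-> (~A <-> B)) | B)): β-rule — branch into ~(~C | (~~C & (~C | A)))  //  ((~D <-> (~A <-> B)) | B).
  branch 1 (add ~(~C | (~~C & (~C | A)))):
    ~(~C | (~~C & (~C | A))): α-rule — add ~~C, ~(~~C & (~C | A)).
    ~(~~C & (~C | A)): β-rule — branch into ~~~C  //  ~(~C | A).
      branch 1.1 (add ~~~C):
        ~~~C: drop double negation, giving ~C.
        × closes — contains both C and ~C.
      branch 1.2 (add ~(~C | A)):
        ~(~C | A): α-rule — add ~~C, ~A.
        ○ open, literals {A=F, C=T}.
  branch 2 (add ((~D <-> (~A <-> B)) | B)):
    ((~D <-> (~A <-> B)) | B): β-rule — branch into (~D <-> (~A <-> B))  //  B.
      branch 2.1 (add (~D <-> (~A <-> B))):
        (~D <-> (~A <-> B)): β-rule — branch into ~D, (~A <-> B)  //  ~~D, ~(~A <-> B).
          branch 2.1.1 (add ~D, (~A <-> B)):
            (~A <-> B): β-rule — branch into ~A, B  //  ~~A, ~B.
              branch 2.1.1.1 (add ~A, B):
                ○ open, literals {A=F, B=T, D=F}.
              branch 2.1.1.2 (add ~~A, ~B):
                ○ open, literals {A=T, B=F, D=F}.
          branch 2.1.2 (add ~~D, ~(~A <-> B)):
            ~(~A <-> B): β-rule — branch into ~A, ~B  //  ~~A, B.
              branch 2.1.2.1 (add ~A, ~B):
                ○ open, literals {A=F, B=F, D=T}.
              branch 2.1.2.2 (add ~~A, B):
                ○ open, literals {A=T, B=T, D=T}.
      branch 2.2 (add B):
        ○ open, literals {B=T}.
1 branch closed, 6 open.
Each open branch fixes some atoms; the unmentioned ones are free. Counting distinct full assignments: branch {A=F, C=T} (B, D) contributes 4 new; branch {A=F, B=T, D=F} (C) contributes 1 new; branch {A=T, B=F, D=F} (C) contributes 2 new; branch {A=F, B=F, D=T} (C) contributes 1 new; branch {A=T, B=T, D=T} (C) contributes 2 new; branch {B=T} (A, C, D) contributes 3 new. Total: 13.

13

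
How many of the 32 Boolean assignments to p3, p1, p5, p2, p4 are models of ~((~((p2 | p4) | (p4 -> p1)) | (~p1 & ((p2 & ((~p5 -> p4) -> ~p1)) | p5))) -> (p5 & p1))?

12

Initial set: {~((~((p2 | p4) | (p4 -> p1)) | (~p1 & ((p2 & ((~p5 -> p4) -> ~p1)) | p5))) -> (p5 & p1))}.
~((~((p2 | p4) | (p4 -> p1)) | (~p1 & ((p2 & ((~p5 -> p4) -> ~p1)) | p5))) -> (p5 & p1)): α-rule — add (~((p2 | p4) | (p4 -> p1)) | (~p1 & ((p2 & ((~p5 -> p4) -> ~p1)) | p5))), ~(p5 & p1).
(~((p2 | p4) | (p4 -> p1)) | (~p1 & ((p2 & ((~p5 -> p4) -> ~p1)) | p5))): β-rule — branch into ~((p2 | p4) | (p4 -> p1))  //  (~p1 & ((p2 & ((~p5 -> p4) -> ~p1)) | p5)).
  branch 1 (add ~((p2 | p4) | (p4 -> p1))):
    ~((p2 | p4) | (p4 -> p1)): α-rule — add ~(p2 | p4), ~(p4 -> p1).
    ~(p2 | p4): α-rule — add ~p2, ~p4.
    ~(p4 -> p1): α-rule — add p4, ~p1.
    × closes — contains both p4 and ~p4.
  branch 2 (add (~p1 & ((p2 & ((~p5 -> p4) -> ~p1)) | p5))):
    (~p1 & ((p2 & ((~p5 -> p4) -> ~p1)) | p5)): α-rule — add ~p1, ((p2 & ((~p5 -> p4) -> ~p1)) | p5).
    ~(p5 & p1): β-rule — branch into ~p5  //  ~p1.
      branch 2.1 (add ~p5):
        ((p2 & ((~p5 -> p4) -> ~p1)) | p5): β-rule — branch into (p2 & ((~p5 -> p4) -> ~p1))  //  p5.
          branch 2.1.1 (add (p2 & ((~p5 -> p4) -> ~p1))):
            (p2 & ((~p5 -> p4) -> ~p1)): α-rule — add p2, ((~p5 -> p4) -> ~p1).
            ((~p5 -> p4) -> ~p1): β-rule — branch into ~(~p5 -> p4)  //  ~p1.
              branch 2.1.1.1 (add ~(~p5 -> p4)):
                ~(~p5 -> p4): α-rule — add ~p5, ~p4.
                ○ open, literals {p1=F, p2=T, p4=F, p5=F}.
              branch 2.1.1.2 (add ~p1):
                ○ open, literals {p1=F, p2=T, p5=F}.
          branch 2.1.2 (add p5):
            × closes — contains both p5 and ~p5.
      branch 2.2 (add ~p1):
        ((p2 & ((~p5 -> p4) -> ~p1)) | p5): β-rule — branch into (p2 & ((~p5 -> p4) -> ~p1))  //  p5.
          branch 2.2.1 (add (p2 & ((~p5 -> p4) -> ~p1))):
            (p2 & ((~p5 -> p4) -> ~p1)): α-rule — add p2, ((~p5 -> p4) -> ~p1).
            ((~p5 -> p4) -> ~p1): β-rule — branch into ~(~p5 -> p4)  //  ~p1.
              branch 2.2.1.1 (add ~(~p5 -> p4)):
                ~(~p5 -> p4): α-rule — add ~p5, ~p4.
                ○ open, literals {p1=F, p2=T, p4=F, p5=F}.
              branch 2.2.1.2 (add ~p1):
                ○ open, literals {p1=F, p2=T}.
          branch 2.2.2 (add p5):
            ○ open, literals {p1=F, p5=T}.
2 branches closed, 5 open.
Each open branch fixes some atoms; the unmentioned ones are free. Counting distinct full assignments: branch {p1=F, p2=T, p4=F, p5=F} (p3) contributes 2 new; branch {p1=F, p2=T, p5=F} (p3, p4) contributes 2 new; branch {p1=F, p2=T, p4=F, p5=F} (p3) contributes 0 new; branch {p1=F, p2=T} (p3, p5, p4) contributes 4 new; branch {p1=F, p5=T} (p3, p2, p4) contributes 4 new. Total: 12.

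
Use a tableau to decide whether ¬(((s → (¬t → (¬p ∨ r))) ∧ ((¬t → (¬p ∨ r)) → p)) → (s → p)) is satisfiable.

Unsatisfiable

Initial set: {¬(((s → (¬t → (¬p ∨ r))) ∧ ((¬t → (¬p ∨ r)) → p)) → (s → p))}.
¬(((s → (¬t → (¬p ∨ r))) ∧ ((¬t → (¬p ∨ r)) → p)) → (s → p)): α-rule — add ((s → (¬t → (¬p ∨ r))) ∧ ((¬t → (¬p ∨ r)) → p)), ¬(s → p).
((s → (¬t → (¬p ∨ r))) ∧ ((¬t → (¬p ∨ r)) → p)): α-rule — add (s → (¬t → (¬p ∨ r))), ((¬t → (¬p ∨ r)) → p).
¬(s → p): α-rule — add s, ¬p.
(s → (¬t → (¬p ∨ r))): β-rule — branch into ¬s  //  (¬t → (¬p ∨ r)).
  branch 1 (add ¬s):
    × closes — contains both s and ¬s.
  branch 2 (add (¬t → (¬p ∨ r))):
    ((¬t → (¬p ∨ r)) → p): β-rule — branch into ¬(¬t → (¬p ∨ r))  //  p.
      branch 2.1 (add ¬(¬t → (¬p ∨ r))):
        ¬(¬t → (¬p ∨ r)): α-rule — add ¬t, ¬(¬p ∨ r).
        ¬(¬p ∨ r): α-rule — add ¬¬p, ¬r.
        × closes — contains both p and ¬p.
      branch 2.2 (add p):
        × closes — contains both p and ¬p.
All 3 branches close.
Every branch closed; the formula is unsatisfiable.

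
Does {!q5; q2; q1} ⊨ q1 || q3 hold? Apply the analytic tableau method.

Initial set: {!q5; q2; q1; !(q1 || q3)}.
!(q1 || q3): α-rule — add !q1, !q3.
× closes — contains both q1 and !q1.
All 1 branch closes.
Every branch closed, so the premises entail the conclusion.

Yes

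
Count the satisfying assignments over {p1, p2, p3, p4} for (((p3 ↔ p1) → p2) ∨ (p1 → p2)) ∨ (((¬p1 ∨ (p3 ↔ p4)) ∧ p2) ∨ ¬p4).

Initial set: {((((p3 ↔ p1) → p2) ∨ (p1 → p2)) ∨ (((¬p1 ∨ (p3 ↔ p4)) ∧ p2) ∨ ¬p4))}.
((((p3 ↔ p1) → p2) ∨ (p1 → p2)) ∨ (((¬p1 ∨ (p3 ↔ p4)) ∧ p2) ∨ ¬p4)): β-rule — branch into (((p3 ↔ p1) → p2) ∨ (p1 → p2))  //  (((¬p1 ∨ (p3 ↔ p4)) ∧ p2) ∨ ¬p4).
  branch 1 (add (((p3 ↔ p1) → p2) ∨ (p1 → p2))):
    (((p3 ↔ p1) → p2) ∨ (p1 → p2)): β-rule — branch into ((p3 ↔ p1) → p2)  //  (p1 → p2).
      branch 1.1 (add ((p3 ↔ p1) → p2)):
        ((p3 ↔ p1) → p2): β-rule — branch into ¬(p3 ↔ p1)  //  p2.
          branch 1.1.1 (add ¬(p3 ↔ p1)):
            ¬(p3 ↔ p1): β-rule — branch into p3, ¬p1  //  ¬p3, p1.
              branch 1.1.1.1 (add p3, ¬p1):
                ○ open, literals {p1=F, p3=T}.
              branch 1.1.1.2 (add ¬p3, p1):
                ○ open, literals {p1=T, p3=F}.
          branch 1.1.2 (add p2):
            ○ open, literals {p2=T}.
      branch 1.2 (add (p1 → p2)):
        (p1 → p2): β-rule — branch into ¬p1  //  p2.
          branch 1.2.1 (add ¬p1):
            ○ open, literals {p1=F}.
          branch 1.2.2 (add p2):
            ○ open, literals {p2=T}.
  branch 2 (add (((¬p1 ∨ (p3 ↔ p4)) ∧ p2) ∨ ¬p4)):
    (((¬p1 ∨ (p3 ↔ p4)) ∧ p2) ∨ ¬p4): β-rule — branch into ((¬p1 ∨ (p3 ↔ p4)) ∧ p2)  //  ¬p4.
      branch 2.1 (add ((¬p1 ∨ (p3 ↔ p4)) ∧ p2)):
        ((¬p1 ∨ (p3 ↔ p4)) ∧ p2): α-rule — add (¬p1 ∨ (p3 ↔ p4)), p2.
        (¬p1 ∨ (p3 ↔ p4)): β-rule — branch into ¬p1  //  (p3 ↔ p4).
          branch 2.1.1 (add ¬p1):
            ○ open, literals {p1=F, p2=T}.
          branch 2.1.2 (add (p3 ↔ p4)):
            (p3 ↔ p4): β-rule — branch into p3, p4  //  ¬p3, ¬p4.
              branch 2.1.2.1 (add p3, p4):
                ○ open, literals {p2=T, p3=T, p4=T}.
              branch 2.1.2.2 (add ¬p3, ¬p4):
                ○ open, literals {p2=T, p3=F, p4=F}.
      branch 2.2 (add ¬p4):
        ○ open, literals {p4=F}.
0 branches closed, 9 open.
Each open branch fixes some atoms; the unmentioned ones are free. Counting distinct full assignments: branch {p1=F, p3=T} (p2, p4) contributes 4 new; branch {p1=T, p3=F} (p2, p4) contributes 4 new; branch {p2=T} (p1, p3, p4) contributes 4 new; branch {p1=F} (p2, p3, p4) contributes 2 new; branch {p2=T} (p1, p3, p4) contributes 0 new; branch {p1=F, p2=T} (p3, p4) contributes 0 new; branch {p2=T, p3=T, p4=T} (p1) contributes 0 new; branch {p2=T, p3=F, p4=F} (p1) contributes 0 new; branch {p4=F} (p1, p2, p3) contributes 1 new. Total: 15.

15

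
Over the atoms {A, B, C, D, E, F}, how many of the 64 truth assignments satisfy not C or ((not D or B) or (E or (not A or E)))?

62

Initial set: {T (not C or ((not D or B) or (E or (not A or E))))}.
T (not C or ((not D or B) or (E or (not A or E)))): β-rule — branch into T not C  //  T ((not D or B) or (E or (not A or E))).
  branch 1 (add T not C):
    ○ open, literals {C=false}.
  branch 2 (add T ((not D or B) or (E or (not A or E)))):
    T ((not D or B) or (E or (not A or E))): β-rule — branch into T (not D or B)  //  T (E or (not A or E)).
      branch 2.1 (add T (not D or B)):
        T (not D or B): β-rule — branch into T not D  //  T B.
          branch 2.1.1 (add T not D):
            ○ open, literals {D=false}.
          branch 2.1.2 (add T B):
            ○ open, literals {B=true}.
      branch 2.2 (add T (E or (not A or E))):
        T (E or (not A or E)): β-rule — branch into T E  //  T (not A or E).
          branch 2.2.1 (add T E):
            ○ open, literals {E=true}.
          branch 2.2.2 (add T (not A or E)):
            T (not A or E): β-rule — branch into T not A  //  T E.
              branch 2.2.2.1 (add T not A):
                ○ open, literals {A=false}.
              branch 2.2.2.2 (add T E):
                ○ open, literals {E=true}.
0 branches closed, 6 open.
Each open branch fixes some atoms; the unmentioned ones are free. Counting distinct full assignments: branch {C=false} (A, B, D, E, F) contributes 32 new; branch {D=false} (A, B, C, E, F) contributes 16 new; branch {B=true} (A, C, D, E, F) contributes 8 new; branch {E=true} (A, B, C, D, F) contributes 4 new; branch {A=false} (B, C, D, E, F) contributes 2 new; branch {E=true} (A, B, C, D, F) contributes 0 new. Total: 62.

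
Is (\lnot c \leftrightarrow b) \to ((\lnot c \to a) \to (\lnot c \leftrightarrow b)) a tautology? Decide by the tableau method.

Valid

Assume the negation and expand:
Initial set: {\lnot ((\lnot c \leftrightarrow b) \to ((\lnot c \to a) \to (\lnot c \leftrightarrow b)))}.
\lnot ((\lnot c \leftrightarrow b) \to ((\lnot c \to a) \to (\lnot c \leftrightarrow b))): α-rule — add (\lnot c \leftrightarrow b), \lnot ((\lnot c \to a) \to (\lnot c \leftrightarrow b)).
\lnot ((\lnot c \to a) \to (\lnot c \leftrightarrow b)): α-rule — add (\lnot c \to a), \lnot (\lnot c \leftrightarrow b).
(\lnot c \leftrightarrow b): β-rule — branch into \lnot c, b  //  \lnot \lnot c, \lnot b.
  branch 1 (add \lnot c, b):
    (\lnot c \to a): β-rule — branch into \lnot \lnot c  //  a.
      branch 1.1 (add \lnot \lnot c):
        × closes — contains both c and \lnot c.
      branch 1.2 (add a):
        \lnot (\lnot c \leftrightarrow b): β-rule — branch into \lnot c, \lnot b  //  \lnot \lnot c, b.
          branch 1.2.1 (add \lnot c, \lnot b):
            × closes — contains both b and \lnot b.
          branch 1.2.2 (add \lnot \lnot c, b):
            × closes — contains both c and \lnot c.
  branch 2 (add \lnot \lnot c, \lnot b):
    (\lnot c \to a): β-rule — branch into \lnot \lnot c  //  a.
      branch 2.1 (add \lnot \lnot c):
        \lnot (\lnot c \leftrightarrow b): β-rule — branch into \lnot c, \lnot b  //  \lnot \lnot c, b.
          branch 2.1.1 (add \lnot c, \lnot b):
            × closes — contains both c and \lnot c.
          branch 2.1.2 (add \lnot \lnot c, b):
            × closes — contains both b and \lnot b.
      branch 2.2 (add a):
        \lnot (\lnot c \leftrightarrow b): β-rule — branch into \lnot c, \lnot b  //  \lnot \lnot c, b.
          branch 2.2.1 (add \lnot c, \lnot b):
            × closes — contains both c and \lnot c.
          branch 2.2.2 (add \lnot \lnot c, b):
            × closes — contains both b and \lnot b.
All 7 branches close.
Every branch closed, so the negation is unsatisfiable and the formula is valid.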